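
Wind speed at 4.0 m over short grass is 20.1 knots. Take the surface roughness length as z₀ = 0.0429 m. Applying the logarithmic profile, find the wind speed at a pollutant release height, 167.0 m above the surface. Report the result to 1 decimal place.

36.6 knots

Log law: V(z) ∝ ln(z/z₀), so V₂/V₁ = ln(z₂/z₀) / ln(z₁/z₀).
ln(167.0/0.0429) = 8.2669, ln(4.0/0.0429) = 4.5352
V₂ = 20.1 × 8.2669/4.5352 = 20.1 × 1.8228 = 36.6390 knots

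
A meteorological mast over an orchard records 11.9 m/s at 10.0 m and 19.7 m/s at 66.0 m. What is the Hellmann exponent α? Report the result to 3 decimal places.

Power law: V₂/V₁ = (z₂/z₁)^α ⇒ α = ln(V₂/V₁) / ln(z₂/z₁)
α = ln(19.7/11.9) / ln(66.0/10.0) = ln(1.6555) / ln(6.6000)
  = 0.50408 / 1.88707 = 0.26712

α ≈ 0.267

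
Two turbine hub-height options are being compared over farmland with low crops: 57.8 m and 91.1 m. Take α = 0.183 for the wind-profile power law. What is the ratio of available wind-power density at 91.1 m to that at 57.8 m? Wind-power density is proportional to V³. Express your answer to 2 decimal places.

Speed ratio: V_B/V_A = (z_B/z_A)^α = (91.1/57.8)^0.183 = (1.5761)^0.183 = 1.08682
Power-density ratio: P_B/P_A = (V_B/V_A)³ = (1.08682)³ = 1.28374

1.28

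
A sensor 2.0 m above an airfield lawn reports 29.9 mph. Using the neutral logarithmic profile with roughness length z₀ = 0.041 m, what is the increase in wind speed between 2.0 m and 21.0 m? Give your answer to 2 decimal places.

18.09 mph

Log law: V₂ = V₁ · ln(z₂/z₀)/ln(z₁/z₀) = 29.9 × 6.2387/3.8873 = 47.9860 mph
ΔV = 47.9860 − 29.9 = 18.0860 mph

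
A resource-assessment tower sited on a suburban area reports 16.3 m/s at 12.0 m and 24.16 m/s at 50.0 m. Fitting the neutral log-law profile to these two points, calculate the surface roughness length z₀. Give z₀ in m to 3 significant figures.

Log law: V(z) ∝ ln(z/z₀). With r = V₁/V₂ = 16.3/24.16 = 0.67467,
r · ln(z₂/z₀) = ln(z₁/z₀) ⇒ ln z₀ = (ln z₁ − r·ln z₂)/(1 − r)
ln z₀ = (2.48491 − 0.67467×3.91202) / 0.32533 = -0.4746
z₀ = exp(-0.4746) = 0.6221 m

z₀ ≈ 0.622 m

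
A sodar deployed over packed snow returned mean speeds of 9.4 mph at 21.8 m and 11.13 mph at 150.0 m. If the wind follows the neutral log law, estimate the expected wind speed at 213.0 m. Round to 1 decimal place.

11.4 mph

Log law: V ∝ ln(z/z₀). From the pair, with r = V₁/V₂ = 0.84456,
ln z₀ = (ln z₁ − r·ln z₂)/(1 − r) = (3.0819 − 0.84456×5.0106)/0.15544 = -7.3979 → z₀ = 0.0006126 m
V₃ = V₁ · ln(z₃/z₀)/ln(z₁/z₀) = 9.4 × 12.7592/10.4798 = 11.4445 mph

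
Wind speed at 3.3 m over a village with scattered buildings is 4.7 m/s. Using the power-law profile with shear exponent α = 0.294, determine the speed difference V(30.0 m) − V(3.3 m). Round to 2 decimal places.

4.29 m/s

Power law: V₂ = V₁ · (z₂/z₁)^α = 4.7 × (9.0909)^0.294 = 8.9935 m/s
ΔV = 8.9935 − 4.7 = 4.2935 m/s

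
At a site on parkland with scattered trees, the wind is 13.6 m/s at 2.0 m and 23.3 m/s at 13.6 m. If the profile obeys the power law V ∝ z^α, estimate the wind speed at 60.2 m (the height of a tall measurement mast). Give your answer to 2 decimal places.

35.38 m/s

First find α: α = ln(V₂/V₁)/ln(z₂/z₁) = ln(23.3/13.6)/ln(13.6/2.0) = 0.53838/1.91692 = 0.2809
Extrapolate from 13.6 m to 60.2 m: V₃ = 23.3 × (60.2/13.6)^0.2809 = 23.3 × 1.5186 = 35.3840 m/s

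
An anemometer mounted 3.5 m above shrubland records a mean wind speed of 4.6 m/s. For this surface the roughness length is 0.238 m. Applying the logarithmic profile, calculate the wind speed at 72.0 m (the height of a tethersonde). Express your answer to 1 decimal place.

9.8 m/s

Log law: V(z) ∝ ln(z/z₀), so V₂/V₁ = ln(z₂/z₀) / ln(z₁/z₀).
ln(72.0/0.238) = 5.7122, ln(3.5/0.238) = 2.6882
V₂ = 4.6 × 5.7122/2.6882 = 4.6 × 2.1249 = 9.7744 m/s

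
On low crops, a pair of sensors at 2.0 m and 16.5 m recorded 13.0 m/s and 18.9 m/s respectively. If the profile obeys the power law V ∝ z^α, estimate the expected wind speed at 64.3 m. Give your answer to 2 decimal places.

First find α: α = ln(V₂/V₁)/ln(z₂/z₁) = ln(18.9/13.0)/ln(16.5/2.0) = 0.37421/2.11021 = 0.1773
Extrapolate from 16.5 m to 64.3 m: V₃ = 18.9 × (64.3/16.5)^0.1773 = 18.9 × 1.2728 = 24.0557 m/s

24.06 m/s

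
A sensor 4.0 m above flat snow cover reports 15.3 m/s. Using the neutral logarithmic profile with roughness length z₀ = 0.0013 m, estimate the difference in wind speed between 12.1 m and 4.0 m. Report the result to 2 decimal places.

Log law: V₂ = V₁ · ln(z₂/z₀)/ln(z₁/z₀) = 15.3 × 9.1386/8.0317 = 17.4086 m/s
ΔV = 17.4086 − 15.3 = 2.1086 m/s

2.11 m/s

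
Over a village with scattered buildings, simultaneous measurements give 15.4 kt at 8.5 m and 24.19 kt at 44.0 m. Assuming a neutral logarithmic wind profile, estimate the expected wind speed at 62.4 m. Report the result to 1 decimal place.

Log law: V ∝ ln(z/z₀). From the pair, with r = V₁/V₂ = 0.63663,
ln z₀ = (ln z₁ − r·ln z₂)/(1 − r) = (2.1401 − 0.63663×3.7842)/0.36337 = -0.7404 → z₀ = 0.4769 m
V₃ = V₁ · ln(z₃/z₀)/ln(z₁/z₀) = 15.4 × 4.8740/2.8805 = 26.0579 kt

26.1 kt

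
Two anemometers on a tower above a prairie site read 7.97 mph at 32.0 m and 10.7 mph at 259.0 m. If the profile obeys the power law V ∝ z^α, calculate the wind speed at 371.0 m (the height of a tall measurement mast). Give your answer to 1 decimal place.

First find α: α = ln(V₂/V₁)/ln(z₂/z₁) = ln(10.7/7.97)/ln(259.0/32.0) = 0.29456/2.09109 = 0.1409
Extrapolate from 259.0 m to 371.0 m: V₃ = 10.7 × (371.0/259.0)^0.1409 = 10.7 × 1.0519 = 11.2556 mph

11.3 mph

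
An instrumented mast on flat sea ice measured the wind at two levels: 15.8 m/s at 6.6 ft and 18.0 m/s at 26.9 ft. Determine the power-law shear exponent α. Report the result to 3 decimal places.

α ≈ 0.093

Power law: V₂/V₁ = (z₂/z₁)^α ⇒ α = ln(V₂/V₁) / ln(z₂/z₁)
α = ln(18.0/15.8) / ln(26.9/6.6) = ln(1.1392) / ln(4.0758)
  = 0.13036 / 1.40506 = 0.09278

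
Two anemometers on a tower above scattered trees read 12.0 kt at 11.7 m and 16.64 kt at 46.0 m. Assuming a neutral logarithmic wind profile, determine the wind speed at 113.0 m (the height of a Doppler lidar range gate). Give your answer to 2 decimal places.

19.69 kt

Log law: V ∝ ln(z/z₀). From the pair, with r = V₁/V₂ = 0.72115,
ln z₀ = (ln z₁ − r·ln z₂)/(1 − r) = (2.4596 − 0.72115×3.8286)/0.27885 = -1.0811 → z₀ = 0.3392 m
V₃ = V₁ · ln(z₃/z₀)/ln(z₁/z₀) = 12.0 × 5.8085/3.5407 = 19.6860 kt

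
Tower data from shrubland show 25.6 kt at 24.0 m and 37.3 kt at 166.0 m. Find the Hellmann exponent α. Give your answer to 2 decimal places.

Power law: V₂/V₁ = (z₂/z₁)^α ⇒ α = ln(V₂/V₁) / ln(z₂/z₁)
α = ln(37.3/25.6) / ln(166.0/24.0) = ln(1.4570) / ln(6.9167)
  = 0.37640 / 1.93393 = 0.19463

α ≈ 0.19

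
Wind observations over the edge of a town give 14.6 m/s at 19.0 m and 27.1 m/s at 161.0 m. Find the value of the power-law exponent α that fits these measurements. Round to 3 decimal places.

Power law: V₂/V₁ = (z₂/z₁)^α ⇒ α = ln(V₂/V₁) / ln(z₂/z₁)
α = ln(27.1/14.6) / ln(161.0/19.0) = ln(1.8562) / ln(8.4737)
  = 0.61851 / 2.13697 = 0.28943

α ≈ 0.289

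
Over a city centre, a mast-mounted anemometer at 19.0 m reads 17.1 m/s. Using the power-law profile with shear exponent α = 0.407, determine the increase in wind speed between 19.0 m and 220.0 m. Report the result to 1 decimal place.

29.2 m/s

Power law: V₂ = V₁ · (z₂/z₁)^α = 17.1 × (11.5789)^0.407 = 46.3350 m/s
ΔV = 46.3350 − 17.1 = 29.2350 m/s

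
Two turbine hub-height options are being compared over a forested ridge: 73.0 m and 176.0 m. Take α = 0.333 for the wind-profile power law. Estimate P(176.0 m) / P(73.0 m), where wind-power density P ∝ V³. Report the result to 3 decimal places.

2.409

Speed ratio: V_B/V_A = (z_B/z_A)^α = (176.0/73.0)^0.333 = (2.4110)^0.333 = 1.34051
Power-density ratio: P_B/P_A = (V_B/V_A)³ = (1.34051)³ = 2.40884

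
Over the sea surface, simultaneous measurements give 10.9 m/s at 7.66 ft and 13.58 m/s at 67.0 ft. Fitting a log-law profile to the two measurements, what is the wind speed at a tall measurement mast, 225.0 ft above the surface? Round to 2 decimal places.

15.08 m/s

Log law: V ∝ ln(z/z₀). From the pair, with r = V₁/V₂ = 0.80265,
ln z₀ = (ln z₁ − r·ln z₂)/(1 − r) = (2.0360 − 0.80265×4.2047)/0.19735 = -6.7844 → z₀ = 0.001131 ft
V₃ = V₁ · ln(z₃/z₀)/ln(z₁/z₀) = 10.9 × 12.2005/8.8204 = 15.0770 m/s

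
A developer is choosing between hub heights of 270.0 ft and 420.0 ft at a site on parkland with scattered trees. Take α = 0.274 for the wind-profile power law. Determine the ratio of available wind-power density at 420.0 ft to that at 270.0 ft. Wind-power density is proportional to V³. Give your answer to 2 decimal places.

Speed ratio: V_B/V_A = (z_B/z_A)^α = (420.0/270.0)^0.274 = (1.5556)^0.274 = 1.12870
Power-density ratio: P_B/P_A = (V_B/V_A)³ = (1.12870)³ = 1.43790

1.44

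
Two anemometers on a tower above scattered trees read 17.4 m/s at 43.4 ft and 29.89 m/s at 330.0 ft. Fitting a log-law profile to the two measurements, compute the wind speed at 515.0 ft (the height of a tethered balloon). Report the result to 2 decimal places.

32.63 m/s

Log law: V ∝ ln(z/z₀). From the pair, with r = V₁/V₂ = 0.58213,
ln z₀ = (ln z₁ − r·ln z₂)/(1 − r) = (3.7705 − 0.58213×5.7991)/0.41787 = 0.9443 → z₀ = 2.571 ft
V₃ = V₁ · ln(z₃/z₀)/ln(z₁/z₀) = 17.4 × 5.2998/2.8261 = 32.6303 m/s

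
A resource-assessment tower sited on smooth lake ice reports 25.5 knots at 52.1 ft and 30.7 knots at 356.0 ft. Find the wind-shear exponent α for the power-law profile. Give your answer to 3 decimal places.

α ≈ 0.097

Power law: V₂/V₁ = (z₂/z₁)^α ⇒ α = ln(V₂/V₁) / ln(z₂/z₁)
α = ln(30.7/25.5) / ln(356.0/52.1) = ln(1.2039) / ln(6.8330)
  = 0.18558 / 1.92177 = 0.09657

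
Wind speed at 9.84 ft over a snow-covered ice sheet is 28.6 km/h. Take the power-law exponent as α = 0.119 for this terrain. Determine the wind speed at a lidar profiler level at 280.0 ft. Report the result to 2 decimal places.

Power-law profile: V₂ = V₁ · (z₂/z₁)^α
V₂ = 28.6 × (280.0/9.84)^0.119 = 28.6 × (28.4553)^0.119
    = 28.6 × 1.4895 = 42.6002 km/h

42.60 km/h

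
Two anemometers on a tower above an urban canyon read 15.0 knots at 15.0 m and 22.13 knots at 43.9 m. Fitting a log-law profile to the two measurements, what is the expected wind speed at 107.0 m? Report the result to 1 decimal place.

Log law: V ∝ ln(z/z₀). From the pair, with r = V₁/V₂ = 0.67781,
ln z₀ = (ln z₁ − r·ln z₂)/(1 − r) = (2.7081 − 0.67781×3.7819)/0.32219 = 0.4489 → z₀ = 1.567 m
V₃ = V₁ · ln(z₃/z₀)/ln(z₁/z₀) = 15.0 × 4.2240/2.2592 = 28.0453 knots

28.0 knots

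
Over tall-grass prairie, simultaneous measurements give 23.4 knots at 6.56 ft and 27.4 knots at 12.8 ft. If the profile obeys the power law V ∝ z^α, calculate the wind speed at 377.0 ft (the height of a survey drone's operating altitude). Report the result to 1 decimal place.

First find α: α = ln(V₂/V₁)/ln(z₂/z₁) = ln(27.4/23.4)/ln(12.8/6.56) = 0.15781/0.66845 = 0.2361
Extrapolate from 12.8 ft to 377.0 ft: V₃ = 27.4 × (377.0/12.8)^0.2361 = 27.4 × 2.2224 = 60.8947 knots

60.9 knots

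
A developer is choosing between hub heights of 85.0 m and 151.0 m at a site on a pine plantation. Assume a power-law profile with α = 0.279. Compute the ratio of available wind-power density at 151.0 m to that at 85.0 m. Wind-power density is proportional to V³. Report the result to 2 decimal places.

1.62

Speed ratio: V_B/V_A = (z_B/z_A)^α = (151.0/85.0)^0.279 = (1.7765)^0.279 = 1.17389
Power-density ratio: P_B/P_A = (V_B/V_A)³ = (1.17389)³ = 1.61763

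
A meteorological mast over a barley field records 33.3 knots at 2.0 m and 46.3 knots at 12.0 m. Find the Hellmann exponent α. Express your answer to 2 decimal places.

α ≈ 0.18

Power law: V₂/V₁ = (z₂/z₁)^α ⇒ α = ln(V₂/V₁) / ln(z₂/z₁)
α = ln(46.3/33.3) / ln(12.0/2.0) = ln(1.3904) / ln(6.0000)
  = 0.32958 / 1.79176 = 0.18394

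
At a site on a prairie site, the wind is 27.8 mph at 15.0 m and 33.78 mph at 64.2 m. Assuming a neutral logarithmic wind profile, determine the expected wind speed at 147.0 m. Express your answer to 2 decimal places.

Log law: V ∝ ln(z/z₀). From the pair, with r = V₁/V₂ = 0.82297,
ln z₀ = (ln z₁ − r·ln z₂)/(1 − r) = (2.7081 − 0.82297×4.1620)/0.17703 = -4.0511 → z₀ = 0.01740 m
V₃ = V₁ · ln(z₃/z₀)/ln(z₁/z₀) = 27.8 × 9.0416/6.7592 = 37.1873 mph

37.19 mph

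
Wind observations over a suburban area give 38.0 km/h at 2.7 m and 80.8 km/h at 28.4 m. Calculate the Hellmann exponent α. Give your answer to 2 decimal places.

α ≈ 0.32

Power law: V₂/V₁ = (z₂/z₁)^α ⇒ α = ln(V₂/V₁) / ln(z₂/z₁)
α = ln(80.8/38.0) / ln(28.4/2.7) = ln(2.1263) / ln(10.5185)
  = 0.75439 / 2.35314 = 0.32059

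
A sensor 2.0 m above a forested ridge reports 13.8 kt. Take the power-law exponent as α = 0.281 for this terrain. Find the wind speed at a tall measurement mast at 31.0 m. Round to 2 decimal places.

Power-law profile: V₂ = V₁ · (z₂/z₁)^α
V₂ = 13.8 × (31.0/2.0)^0.281 = 13.8 × (15.5000)^0.281
    = 13.8 × 2.1601 = 29.8100 kt

29.81 kt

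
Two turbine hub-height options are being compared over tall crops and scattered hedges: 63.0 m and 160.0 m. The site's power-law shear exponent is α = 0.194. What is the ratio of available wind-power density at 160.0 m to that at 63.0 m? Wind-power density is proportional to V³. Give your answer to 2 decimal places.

1.72

Speed ratio: V_B/V_A = (z_B/z_A)^α = (160.0/63.0)^0.194 = (2.5397)^0.194 = 1.19819
Power-density ratio: P_B/P_A = (V_B/V_A)³ = (1.19819)³ = 1.72021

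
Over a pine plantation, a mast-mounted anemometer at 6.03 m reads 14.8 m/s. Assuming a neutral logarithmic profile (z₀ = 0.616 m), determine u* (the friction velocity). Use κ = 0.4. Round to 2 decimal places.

Log law: V(z) = (u*/κ) · ln(z/z₀) ⇒ u* = κ · V / ln(z/z₀)
u* = 0.4 × 14.8 / ln(6.03/0.616) = 0.4 × 14.8 / 2.2813
   = 5.9200 / 2.2813 = 2.5951 m/s

u* ≈ 2.60 m/s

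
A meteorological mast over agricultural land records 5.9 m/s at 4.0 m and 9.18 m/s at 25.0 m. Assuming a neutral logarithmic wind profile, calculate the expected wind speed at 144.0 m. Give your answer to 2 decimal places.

Log law: V ∝ ln(z/z₀). From the pair, with r = V₁/V₂ = 0.64270,
ln z₀ = (ln z₁ − r·ln z₂)/(1 − r) = (1.3863 − 0.64270×3.2189)/0.35730 = -1.9101 → z₀ = 0.1481 m
V₃ = V₁ · ln(z₃/z₀)/ln(z₁/z₀) = 5.9 × 6.8799/3.2964 = 12.3139 m/s

12.31 m/s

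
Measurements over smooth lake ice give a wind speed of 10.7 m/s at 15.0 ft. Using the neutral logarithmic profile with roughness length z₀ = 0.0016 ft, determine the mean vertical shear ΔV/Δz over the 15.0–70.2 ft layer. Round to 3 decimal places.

Log law: V₂ = V₁ · ln(z₂/z₀)/ln(z₁/z₀) = 10.7 × 10.6891/9.1458 = 12.5056 m/s
ΔV/Δz = (12.5056 − 10.7)/(70.2 − 15.0) = 1.8056/55.2000 = 0.03271 m/s/ft

0.033 m/s/ft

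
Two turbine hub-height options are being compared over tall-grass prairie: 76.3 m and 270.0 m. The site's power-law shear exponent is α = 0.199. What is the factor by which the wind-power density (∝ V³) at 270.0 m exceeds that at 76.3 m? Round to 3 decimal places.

Speed ratio: V_B/V_A = (z_B/z_A)^α = (270.0/76.3)^0.199 = (3.5387)^0.199 = 1.28593
Power-density ratio: P_B/P_A = (V_B/V_A)³ = (1.28593)³ = 2.12646

2.126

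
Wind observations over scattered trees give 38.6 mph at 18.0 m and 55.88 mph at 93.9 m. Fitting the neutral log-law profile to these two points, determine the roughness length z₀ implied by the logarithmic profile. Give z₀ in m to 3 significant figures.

z₀ ≈ 0.450 m

Log law: V(z) ∝ ln(z/z₀). With r = V₁/V₂ = 38.6/55.88 = 0.69077,
r · ln(z₂/z₀) = ln(z₁/z₀) ⇒ ln z₀ = (ln z₁ − r·ln z₂)/(1 − r)
ln z₀ = (2.89037 − 0.69077×4.54223) / 0.30923 = -0.7995
z₀ = exp(-0.7995) = 0.4495 m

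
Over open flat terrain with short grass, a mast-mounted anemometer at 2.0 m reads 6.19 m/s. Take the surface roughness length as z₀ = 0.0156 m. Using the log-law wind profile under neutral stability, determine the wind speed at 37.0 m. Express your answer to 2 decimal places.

Log law: V(z) ∝ ln(z/z₀), so V₂/V₁ = ln(z₂/z₀) / ln(z₁/z₀).
ln(37.0/0.0156) = 7.7714, ln(2.0/0.0156) = 4.8536
V₂ = 6.19 × 7.7714/4.8536 = 6.19 × 1.6012 = 9.9111 m/s

9.91 m/s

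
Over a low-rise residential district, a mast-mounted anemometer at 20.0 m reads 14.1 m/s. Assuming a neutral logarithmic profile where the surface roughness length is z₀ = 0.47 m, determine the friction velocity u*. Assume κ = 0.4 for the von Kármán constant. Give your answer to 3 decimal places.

Log law: V(z) = (u*/κ) · ln(z/z₀) ⇒ u* = κ · V / ln(z/z₀)
u* = 0.4 × 14.1 / ln(20.0/0.47) = 0.4 × 14.1 / 3.7508
   = 5.6400 / 3.7508 = 1.5037 m/s

u* ≈ 1.504 m/s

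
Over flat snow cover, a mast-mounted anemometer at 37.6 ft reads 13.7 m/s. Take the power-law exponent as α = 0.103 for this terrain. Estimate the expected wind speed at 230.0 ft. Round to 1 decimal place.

Power-law profile: V₂ = V₁ · (z₂/z₁)^α
V₂ = 13.7 × (230.0/37.6)^0.103 = 13.7 × (6.1170)^0.103
    = 13.7 × 1.2051 = 16.5095 m/s

16.5 m/s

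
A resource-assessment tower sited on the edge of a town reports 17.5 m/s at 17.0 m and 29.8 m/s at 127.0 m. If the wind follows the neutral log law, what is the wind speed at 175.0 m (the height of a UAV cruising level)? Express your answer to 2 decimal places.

31.76 m/s

Log law: V ∝ ln(z/z₀). From the pair, with r = V₁/V₂ = 0.58725,
ln z₀ = (ln z₁ − r·ln z₂)/(1 − r) = (2.8332 − 0.58725×4.8442)/0.41275 = -0.0279 → z₀ = 0.9725 m
V₃ = V₁ · ln(z₃/z₀)/ln(z₁/z₀) = 17.5 × 5.1927/2.8611 = 31.7609 m/s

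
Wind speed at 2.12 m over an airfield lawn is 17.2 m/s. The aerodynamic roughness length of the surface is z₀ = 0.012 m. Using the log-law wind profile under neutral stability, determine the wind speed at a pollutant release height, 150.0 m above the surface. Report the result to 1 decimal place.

31.4 m/s

Log law: V(z) ∝ ln(z/z₀), so V₂/V₁ = ln(z₂/z₀) / ln(z₁/z₀).
ln(150.0/0.012) = 9.4335, ln(2.12/0.012) = 5.1743
V₂ = 17.2 × 9.4335/5.1743 = 17.2 × 1.8232 = 31.3583 m/s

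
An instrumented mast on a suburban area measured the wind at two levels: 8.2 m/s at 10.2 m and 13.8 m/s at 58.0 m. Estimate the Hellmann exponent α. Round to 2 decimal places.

Power law: V₂/V₁ = (z₂/z₁)^α ⇒ α = ln(V₂/V₁) / ln(z₂/z₁)
α = ln(13.8/8.2) / ln(58.0/10.2) = ln(1.6829) / ln(5.6863)
  = 0.52053 / 1.73806 = 0.29949

α ≈ 0.30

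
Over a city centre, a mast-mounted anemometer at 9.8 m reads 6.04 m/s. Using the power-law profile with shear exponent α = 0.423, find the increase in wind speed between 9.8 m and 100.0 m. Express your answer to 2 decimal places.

10.09 m/s

Power law: V₂ = V₁ · (z₂/z₁)^α = 6.04 × (10.2041)^0.423 = 16.1342 m/s
ΔV = 16.1342 − 6.04 = 10.0942 m/s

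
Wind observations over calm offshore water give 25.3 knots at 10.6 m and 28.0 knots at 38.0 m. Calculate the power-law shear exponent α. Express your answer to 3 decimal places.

α ≈ 0.079

Power law: V₂/V₁ = (z₂/z₁)^α ⇒ α = ln(V₂/V₁) / ln(z₂/z₁)
α = ln(28.0/25.3) / ln(38.0/10.6) = ln(1.1067) / ln(3.5849)
  = 0.10140 / 1.27673 = 0.07942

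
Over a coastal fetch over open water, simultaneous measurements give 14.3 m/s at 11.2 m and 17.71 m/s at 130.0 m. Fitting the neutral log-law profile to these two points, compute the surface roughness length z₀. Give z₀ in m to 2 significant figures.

Log law: V(z) ∝ ln(z/z₀). With r = V₁/V₂ = 14.3/17.71 = 0.80745,
r · ln(z₂/z₀) = ln(z₁/z₀) ⇒ ln z₀ = (ln z₁ − r·ln z₂)/(1 − r)
ln z₀ = (2.41591 − 0.80745×4.86753) / 0.19255 = -7.8651
z₀ = exp(-7.8651) = 0.0003839 m

z₀ ≈ 0.00038 m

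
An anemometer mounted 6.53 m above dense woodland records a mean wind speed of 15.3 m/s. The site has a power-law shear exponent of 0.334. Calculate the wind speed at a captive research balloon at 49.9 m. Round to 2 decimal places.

Power-law profile: V₂ = V₁ · (z₂/z₁)^α
V₂ = 15.3 × (49.9/6.53)^0.334 = 15.3 × (7.6417)^0.334
    = 15.3 × 1.9724 = 30.1770 m/s

30.18 m/s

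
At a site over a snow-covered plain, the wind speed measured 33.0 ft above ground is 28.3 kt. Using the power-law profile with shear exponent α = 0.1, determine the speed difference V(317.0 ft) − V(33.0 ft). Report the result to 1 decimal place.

7.2 kt

Power law: V₂ = V₁ · (z₂/z₁)^α = 28.3 × (9.6061)^0.1 = 35.4847 kt
ΔV = 35.4847 − 28.3 = 7.1847 kt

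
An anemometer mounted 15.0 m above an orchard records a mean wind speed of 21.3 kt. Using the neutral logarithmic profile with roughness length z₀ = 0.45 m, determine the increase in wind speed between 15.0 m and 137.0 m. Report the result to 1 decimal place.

Log law: V₂ = V₁ · ln(z₂/z₀)/ln(z₁/z₀) = 21.3 × 5.7185/3.5066 = 34.7360 kt
ΔV = 34.7360 − 21.3 = 13.4360 kt

13.4 kt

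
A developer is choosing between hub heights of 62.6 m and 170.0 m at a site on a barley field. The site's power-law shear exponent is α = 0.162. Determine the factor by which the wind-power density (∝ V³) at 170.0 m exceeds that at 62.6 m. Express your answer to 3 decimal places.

Speed ratio: V_B/V_A = (z_B/z_A)^α = (170.0/62.6)^0.162 = (2.7157)^0.162 = 1.17568
Power-density ratio: P_B/P_A = (V_B/V_A)³ = (1.17568)³ = 1.62504

1.625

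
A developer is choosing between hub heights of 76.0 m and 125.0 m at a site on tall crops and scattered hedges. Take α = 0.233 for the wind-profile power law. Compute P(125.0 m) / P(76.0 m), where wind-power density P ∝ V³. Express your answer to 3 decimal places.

1.416

Speed ratio: V_B/V_A = (z_B/z_A)^α = (125.0/76.0)^0.233 = (1.6447)^0.233 = 1.12292
Power-density ratio: P_B/P_A = (V_B/V_A)³ = (1.12292)³ = 1.41596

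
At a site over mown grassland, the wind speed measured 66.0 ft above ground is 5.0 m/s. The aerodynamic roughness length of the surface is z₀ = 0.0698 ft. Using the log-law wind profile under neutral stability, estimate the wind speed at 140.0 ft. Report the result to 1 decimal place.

5.5 m/s

Log law: V(z) ∝ ln(z/z₀), so V₂/V₁ = ln(z₂/z₀) / ln(z₁/z₀).
ln(140.0/0.0698) = 7.6038, ln(66.0/0.0698) = 6.8518
V₂ = 5.0 × 7.6038/6.8518 = 5.0 × 1.1098 = 5.5488 m/s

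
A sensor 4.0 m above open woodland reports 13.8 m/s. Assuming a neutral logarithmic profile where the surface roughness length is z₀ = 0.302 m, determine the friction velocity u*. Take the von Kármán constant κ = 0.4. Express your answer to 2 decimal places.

u* ≈ 2.14 m/s

Log law: V(z) = (u*/κ) · ln(z/z₀) ⇒ u* = κ · V / ln(z/z₀)
u* = 0.4 × 13.8 / ln(4.0/0.302) = 0.4 × 13.8 / 2.5836
   = 5.5200 / 2.5836 = 2.1365 m/s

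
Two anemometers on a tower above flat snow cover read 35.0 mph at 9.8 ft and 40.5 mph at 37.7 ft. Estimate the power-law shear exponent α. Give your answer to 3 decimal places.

Power law: V₂/V₁ = (z₂/z₁)^α ⇒ α = ln(V₂/V₁) / ln(z₂/z₁)
α = ln(40.5/35.0) / ln(37.7/9.8) = ln(1.1571) / ln(3.8469)
  = 0.14595 / 1.34728 = 0.10833

α ≈ 0.108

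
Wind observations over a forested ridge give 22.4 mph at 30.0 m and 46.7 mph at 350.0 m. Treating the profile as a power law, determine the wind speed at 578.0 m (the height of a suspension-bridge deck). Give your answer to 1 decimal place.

First find α: α = ln(V₂/V₁)/ln(z₂/z₁) = ln(46.7/22.4)/ln(350.0/30.0) = 0.73468/2.45674 = 0.2990
Extrapolate from 350.0 m to 578.0 m: V₃ = 46.7 × (578.0/350.0)^0.2990 = 46.7 × 1.1619 = 54.2585 mph

54.3 mph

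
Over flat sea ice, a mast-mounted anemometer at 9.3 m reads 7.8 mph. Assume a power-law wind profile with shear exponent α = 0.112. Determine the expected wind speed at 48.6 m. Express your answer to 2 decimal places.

9.39 mph

Power-law profile: V₂ = V₁ · (z₂/z₁)^α
V₂ = 7.8 × (48.6/9.3)^0.112 = 7.8 × (5.2258)^0.112
    = 7.8 × 1.2035 = 9.3870 mph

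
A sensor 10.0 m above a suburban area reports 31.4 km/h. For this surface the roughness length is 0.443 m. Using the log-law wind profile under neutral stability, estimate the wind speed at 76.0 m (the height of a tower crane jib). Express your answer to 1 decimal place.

Log law: V(z) ∝ ln(z/z₀), so V₂/V₁ = ln(z₂/z₀) / ln(z₁/z₀).
ln(76.0/0.443) = 5.1449, ln(10.0/0.443) = 3.1168
V₂ = 31.4 × 5.1449/3.1168 = 31.4 × 1.6507 = 51.8326 km/h

51.8 km/h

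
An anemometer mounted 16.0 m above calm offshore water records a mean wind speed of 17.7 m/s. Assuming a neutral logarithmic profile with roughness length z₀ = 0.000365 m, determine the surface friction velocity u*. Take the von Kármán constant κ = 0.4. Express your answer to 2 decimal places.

u* ≈ 0.66 m/s

Log law: V(z) = (u*/κ) · ln(z/z₀) ⇒ u* = κ · V / ln(z/z₀)
u* = 0.4 × 17.7 / ln(16.0/0.000365) = 0.4 × 17.7 / 10.6882
   = 7.0800 / 10.6882 = 0.6624 m/s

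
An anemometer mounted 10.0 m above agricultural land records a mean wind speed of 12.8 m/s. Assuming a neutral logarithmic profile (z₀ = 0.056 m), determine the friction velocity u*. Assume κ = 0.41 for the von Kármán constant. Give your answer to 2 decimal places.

Log law: V(z) = (u*/κ) · ln(z/z₀) ⇒ u* = κ · V / ln(z/z₀)
u* = 0.41 × 12.8 / ln(10.0/0.056) = 0.41 × 12.8 / 5.1850
   = 5.2480 / 5.1850 = 1.0122 m/s

u* ≈ 1.01 m/s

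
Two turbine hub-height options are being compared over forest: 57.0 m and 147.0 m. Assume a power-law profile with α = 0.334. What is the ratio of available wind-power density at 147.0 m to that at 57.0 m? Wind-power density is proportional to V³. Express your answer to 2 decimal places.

2.58

Speed ratio: V_B/V_A = (z_B/z_A)^α = (147.0/57.0)^0.334 = (2.5789)^0.334 = 1.37221
Power-density ratio: P_B/P_A = (V_B/V_A)³ = (1.37221)³ = 2.58384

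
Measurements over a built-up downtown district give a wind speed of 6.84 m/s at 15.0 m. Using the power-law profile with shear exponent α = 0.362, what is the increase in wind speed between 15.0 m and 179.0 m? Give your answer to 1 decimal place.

Power law: V₂ = V₁ · (z₂/z₁)^α = 6.84 × (11.9333)^0.362 = 16.7820 m/s
ΔV = 16.7820 − 6.84 = 9.9420 m/s

9.9 m/s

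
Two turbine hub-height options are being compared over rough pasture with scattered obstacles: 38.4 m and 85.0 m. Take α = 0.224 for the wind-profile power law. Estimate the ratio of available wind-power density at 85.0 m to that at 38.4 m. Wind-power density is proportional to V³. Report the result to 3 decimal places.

1.706

Speed ratio: V_B/V_A = (z_B/z_A)^α = (85.0/38.4)^0.224 = (2.2135)^0.224 = 1.19481
Power-density ratio: P_B/P_A = (V_B/V_A)³ = (1.19481)³ = 1.70569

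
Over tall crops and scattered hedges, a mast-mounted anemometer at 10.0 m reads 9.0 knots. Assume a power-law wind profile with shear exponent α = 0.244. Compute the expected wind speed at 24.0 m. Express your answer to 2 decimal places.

11.14 knots

Power-law profile: V₂ = V₁ · (z₂/z₁)^α
V₂ = 9.0 × (24.0/10.0)^0.244 = 9.0 × (2.4000)^0.244
    = 9.0 × 1.2381 = 11.1433 knots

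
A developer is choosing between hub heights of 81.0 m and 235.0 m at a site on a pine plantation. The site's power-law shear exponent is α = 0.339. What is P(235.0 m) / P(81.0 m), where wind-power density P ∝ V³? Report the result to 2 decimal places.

Speed ratio: V_B/V_A = (z_B/z_A)^α = (235.0/81.0)^0.339 = (2.9012)^0.339 = 1.43488
Power-density ratio: P_B/P_A = (V_B/V_A)³ = (1.43488)³ = 2.95425

2.95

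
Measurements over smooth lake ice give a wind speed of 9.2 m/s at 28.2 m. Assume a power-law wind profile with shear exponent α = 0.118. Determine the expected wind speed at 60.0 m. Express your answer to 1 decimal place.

Power-law profile: V₂ = V₁ · (z₂/z₁)^α
V₂ = 9.2 × (60.0/28.2)^0.118 = 9.2 × (2.1277)^0.118
    = 9.2 × 1.0932 = 10.0573 m/s

10.1 m/s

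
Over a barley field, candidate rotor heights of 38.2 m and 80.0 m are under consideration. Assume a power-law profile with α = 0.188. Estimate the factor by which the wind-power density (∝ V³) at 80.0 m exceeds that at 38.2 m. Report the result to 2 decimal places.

1.52

Speed ratio: V_B/V_A = (z_B/z_A)^α = (80.0/38.2)^0.188 = (2.0942)^0.188 = 1.14909
Power-density ratio: P_B/P_A = (V_B/V_A)³ = (1.14909)³ = 1.51726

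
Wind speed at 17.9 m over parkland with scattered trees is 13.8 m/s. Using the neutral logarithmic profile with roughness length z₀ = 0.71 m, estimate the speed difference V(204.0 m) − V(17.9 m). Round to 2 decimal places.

Log law: V₂ = V₁ · ln(z₂/z₀)/ln(z₁/z₀) = 13.8 × 5.6606/3.2273 = 24.2050 m/s
ΔV = 24.2050 − 13.8 = 10.4050 m/s

10.40 m/s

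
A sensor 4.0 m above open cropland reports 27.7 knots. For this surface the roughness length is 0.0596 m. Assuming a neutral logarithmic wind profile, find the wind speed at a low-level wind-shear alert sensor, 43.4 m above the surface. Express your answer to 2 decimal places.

Log law: V(z) ∝ ln(z/z₀), so V₂/V₁ = ln(z₂/z₀) / ln(z₁/z₀).
ln(43.4/0.0596) = 6.5906, ln(4.0/0.0596) = 4.2064
V₂ = 27.7 × 6.5906/4.2064 = 27.7 × 1.5668 = 43.4002 knots

43.40 knots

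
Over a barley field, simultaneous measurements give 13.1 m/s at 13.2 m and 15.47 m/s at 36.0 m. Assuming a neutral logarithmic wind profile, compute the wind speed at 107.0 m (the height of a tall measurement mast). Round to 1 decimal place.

18.0 m/s

Log law: V ∝ ln(z/z₀). From the pair, with r = V₁/V₂ = 0.84680,
ln z₀ = (ln z₁ − r·ln z₂)/(1 − r) = (2.5802 − 0.84680×3.5835)/0.15320 = -2.9655 → z₀ = 0.05154 m
V₃ = V₁ · ln(z₃/z₀)/ln(z₁/z₀) = 13.1 × 7.6383/5.5457 = 18.0432 m/s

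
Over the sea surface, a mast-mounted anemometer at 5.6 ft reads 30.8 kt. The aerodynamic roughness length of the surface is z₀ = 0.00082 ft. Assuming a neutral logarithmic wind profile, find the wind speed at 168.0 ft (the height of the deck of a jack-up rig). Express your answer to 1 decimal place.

Log law: V(z) ∝ ln(z/z₀), so V₂/V₁ = ln(z₂/z₀) / ln(z₁/z₀).
ln(168.0/0.00082) = 12.2302, ln(5.6/0.00082) = 8.8290
V₂ = 30.8 × 12.2302/8.8290 = 30.8 × 1.3852 = 42.6651 kt

42.7 kt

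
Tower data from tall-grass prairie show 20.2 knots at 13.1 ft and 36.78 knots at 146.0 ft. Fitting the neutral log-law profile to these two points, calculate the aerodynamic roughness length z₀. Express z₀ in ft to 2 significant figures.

z₀ ≈ 0.69 ft

Log law: V(z) ∝ ln(z/z₀). With r = V₁/V₂ = 20.2/36.78 = 0.54921,
r · ln(z₂/z₀) = ln(z₁/z₀) ⇒ ln z₀ = (ln z₁ − r·ln z₂)/(1 − r)
ln z₀ = (2.57261 − 0.54921×4.98361) / 0.45079 = -0.3648
z₀ = exp(-0.3648) = 0.6943 ft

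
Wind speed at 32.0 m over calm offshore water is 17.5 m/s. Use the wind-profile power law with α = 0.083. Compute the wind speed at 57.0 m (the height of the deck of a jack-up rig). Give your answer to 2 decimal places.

18.36 m/s

Power-law profile: V₂ = V₁ · (z₂/z₁)^α
V₂ = 17.5 × (57.0/32.0)^0.083 = 17.5 × (1.7812)^0.083
    = 17.5 × 1.0491 = 18.3590 m/s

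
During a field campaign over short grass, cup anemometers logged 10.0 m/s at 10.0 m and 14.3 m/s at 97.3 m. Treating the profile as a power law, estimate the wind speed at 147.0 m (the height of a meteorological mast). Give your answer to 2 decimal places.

First find α: α = ln(V₂/V₁)/ln(z₂/z₁) = ln(14.3/10.0)/ln(97.3/10.0) = 0.35767/2.27521 = 0.1572
Extrapolate from 97.3 m to 147.0 m: V₃ = 14.3 × (147.0/97.3)^0.1572 = 14.3 × 1.0670 = 15.2584 m/s

15.26 m/s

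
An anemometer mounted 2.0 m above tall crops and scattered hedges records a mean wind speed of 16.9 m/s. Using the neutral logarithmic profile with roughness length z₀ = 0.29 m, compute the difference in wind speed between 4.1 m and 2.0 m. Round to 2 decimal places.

6.28 m/s

Log law: V₂ = V₁ · ln(z₂/z₀)/ln(z₁/z₀) = 16.9 × 2.6489/1.9310 = 23.1824 m/s
ΔV = 23.1824 − 16.9 = 6.2824 m/s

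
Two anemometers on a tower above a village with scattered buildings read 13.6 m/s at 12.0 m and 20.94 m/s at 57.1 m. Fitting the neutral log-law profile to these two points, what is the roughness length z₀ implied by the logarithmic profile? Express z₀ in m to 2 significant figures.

Log law: V(z) ∝ ln(z/z₀). With r = V₁/V₂ = 13.6/20.94 = 0.64947,
r · ln(z₂/z₀) = ln(z₁/z₀) ⇒ ln z₀ = (ln z₁ − r·ln z₂)/(1 − r)
ln z₀ = (2.48491 − 0.64947×4.04480) / 0.35053 = -0.4054
z₀ = exp(-0.4054) = 0.6667 m

z₀ ≈ 0.67 m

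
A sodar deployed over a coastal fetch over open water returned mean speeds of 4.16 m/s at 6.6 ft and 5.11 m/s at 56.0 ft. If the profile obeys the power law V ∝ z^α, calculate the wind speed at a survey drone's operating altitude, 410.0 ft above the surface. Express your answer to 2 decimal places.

First find α: α = ln(V₂/V₁)/ln(z₂/z₁) = ln(5.11/4.16)/ln(56.0/6.6) = 0.20568/2.13828 = 0.0962
Extrapolate from 56.0 ft to 410.0 ft: V₃ = 5.11 × (410.0/56.0)^0.0962 = 5.11 × 1.2111 = 6.1885 m/s

6.19 m/s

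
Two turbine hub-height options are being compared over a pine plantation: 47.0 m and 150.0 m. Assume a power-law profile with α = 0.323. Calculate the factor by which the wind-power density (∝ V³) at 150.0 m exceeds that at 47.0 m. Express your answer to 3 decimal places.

3.079

Speed ratio: V_B/V_A = (z_B/z_A)^α = (150.0/47.0)^0.323 = (3.1915)^0.323 = 1.45476
Power-density ratio: P_B/P_A = (V_B/V_A)³ = (1.45476)³ = 3.07872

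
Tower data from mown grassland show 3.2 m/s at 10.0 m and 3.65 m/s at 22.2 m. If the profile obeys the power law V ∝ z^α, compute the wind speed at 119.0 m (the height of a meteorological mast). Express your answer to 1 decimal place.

4.8 m/s

First find α: α = ln(V₂/V₁)/ln(z₂/z₁) = ln(3.65/3.2)/ln(22.2/10.0) = 0.13158/0.79751 = 0.1650
Extrapolate from 22.2 m to 119.0 m: V₃ = 3.65 × (119.0/22.2)^0.1650 = 3.65 × 1.3192 = 4.8150 m/s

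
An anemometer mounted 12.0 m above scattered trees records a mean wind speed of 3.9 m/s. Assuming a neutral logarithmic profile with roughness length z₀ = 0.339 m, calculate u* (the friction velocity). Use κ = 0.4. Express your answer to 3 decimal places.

u* ≈ 0.437 m/s

Log law: V(z) = (u*/κ) · ln(z/z₀) ⇒ u* = κ · V / ln(z/z₀)
u* = 0.4 × 3.9 / ln(12.0/0.339) = 0.4 × 3.9 / 3.5667
   = 1.5600 / 3.5667 = 0.4374 m/s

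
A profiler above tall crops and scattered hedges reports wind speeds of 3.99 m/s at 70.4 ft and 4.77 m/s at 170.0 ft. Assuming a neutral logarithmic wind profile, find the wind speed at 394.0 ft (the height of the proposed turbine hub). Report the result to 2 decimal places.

Log law: V ∝ ln(z/z₀). From the pair, with r = V₁/V₂ = 0.83648,
ln z₀ = (ln z₁ − r·ln z₂)/(1 − r) = (4.2542 − 0.83648×5.1358)/0.16352 = -0.2556 → z₀ = 0.7745 ft
V₃ = V₁ · ln(z₃/z₀)/ln(z₁/z₀) = 3.99 × 6.2319/4.5097 = 5.5137 m/s

5.51 m/s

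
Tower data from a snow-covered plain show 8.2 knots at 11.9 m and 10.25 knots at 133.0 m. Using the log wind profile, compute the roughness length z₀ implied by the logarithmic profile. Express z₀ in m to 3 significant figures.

z₀ ≈ 0.000763 m

Log law: V(z) ∝ ln(z/z₀). With r = V₁/V₂ = 8.2/10.25 = 0.80000,
r · ln(z₂/z₀) = ln(z₁/z₀) ⇒ ln z₀ = (ln z₁ − r·ln z₂)/(1 − r)
ln z₀ = (2.47654 − 0.80000×4.89035) / 0.20000 = -7.1787
z₀ = exp(-7.1787) = 0.0007627 m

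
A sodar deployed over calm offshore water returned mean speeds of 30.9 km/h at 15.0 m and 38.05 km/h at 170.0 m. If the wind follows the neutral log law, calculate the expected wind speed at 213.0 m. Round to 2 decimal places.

Log law: V ∝ ln(z/z₀). From the pair, with r = V₁/V₂ = 0.81209,
ln z₀ = (ln z₁ − r·ln z₂)/(1 − r) = (2.7081 − 0.81209×5.1358)/0.18791 = -7.7839 → z₀ = 0.0004164 m
V₃ = V₁ · ln(z₃/z₀)/ln(z₁/z₀) = 30.9 × 13.1452/10.4919 = 38.7141 km/h

38.71 km/h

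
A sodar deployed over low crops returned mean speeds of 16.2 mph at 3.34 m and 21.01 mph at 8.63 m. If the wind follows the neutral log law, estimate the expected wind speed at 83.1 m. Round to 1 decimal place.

Log law: V ∝ ln(z/z₀). From the pair, with r = V₁/V₂ = 0.77106,
ln z₀ = (ln z₁ − r·ln z₂)/(1 − r) = (1.2060 − 0.77106×2.1552)/0.22894 = -1.9912 → z₀ = 0.1365 m
V₃ = V₁ · ln(z₃/z₀)/ln(z₁/z₀) = 16.2 × 6.4112/3.1971 = 32.4858 mph

32.5 mph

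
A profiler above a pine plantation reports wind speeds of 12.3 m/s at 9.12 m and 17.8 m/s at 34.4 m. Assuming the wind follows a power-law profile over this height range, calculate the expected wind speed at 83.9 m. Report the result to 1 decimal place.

22.8 m/s

First find α: α = ln(V₂/V₁)/ln(z₂/z₁) = ln(17.8/12.3)/ln(34.4/9.12) = 0.36960/1.32759 = 0.2784
Extrapolate from 34.4 m to 83.9 m: V₃ = 17.8 × (83.9/34.4)^0.2784 = 17.8 × 1.2817 = 22.8148 m/s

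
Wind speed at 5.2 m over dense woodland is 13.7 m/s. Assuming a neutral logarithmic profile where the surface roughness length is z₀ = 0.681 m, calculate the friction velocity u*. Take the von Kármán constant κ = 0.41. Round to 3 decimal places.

Log law: V(z) = (u*/κ) · ln(z/z₀) ⇒ u* = κ · V / ln(z/z₀)
u* = 0.41 × 13.7 / ln(5.2/0.681) = 0.41 × 13.7 / 2.0329
   = 5.6170 / 2.0329 = 2.7631 m/s

u* ≈ 2.763 m/s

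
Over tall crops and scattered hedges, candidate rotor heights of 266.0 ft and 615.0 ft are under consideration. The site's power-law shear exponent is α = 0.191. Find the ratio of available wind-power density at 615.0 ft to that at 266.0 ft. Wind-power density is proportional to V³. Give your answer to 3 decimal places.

1.616

Speed ratio: V_B/V_A = (z_B/z_A)^α = (615.0/266.0)^0.191 = (2.3120)^0.191 = 1.17361
Power-density ratio: P_B/P_A = (V_B/V_A)³ = (1.17361)³ = 1.61647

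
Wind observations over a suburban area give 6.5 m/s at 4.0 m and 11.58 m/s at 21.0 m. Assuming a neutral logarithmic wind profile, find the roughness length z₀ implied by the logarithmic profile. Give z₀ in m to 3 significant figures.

Log law: V(z) ∝ ln(z/z₀). With r = V₁/V₂ = 6.5/11.58 = 0.56131,
r · ln(z₂/z₀) = ln(z₁/z₀) ⇒ ln z₀ = (ln z₁ − r·ln z₂)/(1 − r)
ln z₀ = (1.38629 − 0.56131×3.04452) / 0.43869 = -0.7355
z₀ = exp(-0.7355) = 0.4793 m

z₀ ≈ 0.479 m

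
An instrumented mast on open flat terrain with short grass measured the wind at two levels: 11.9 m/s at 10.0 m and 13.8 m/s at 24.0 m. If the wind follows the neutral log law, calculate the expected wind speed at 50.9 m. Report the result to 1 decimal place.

Log law: V ∝ ln(z/z₀). From the pair, with r = V₁/V₂ = 0.86232,
ln z₀ = (ln z₁ − r·ln z₂)/(1 − r) = (2.3026 − 0.86232×3.1781)/0.13768 = -3.1806 → z₀ = 0.04156 m
V₃ = V₁ · ln(z₃/z₀)/ln(z₁/z₀) = 11.9 × 7.1105/5.4832 = 15.4316 m/s

15.4 m/s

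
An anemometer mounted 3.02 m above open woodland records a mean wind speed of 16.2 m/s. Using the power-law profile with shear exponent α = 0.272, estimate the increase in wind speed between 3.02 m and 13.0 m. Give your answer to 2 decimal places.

7.90 m/s

Power law: V₂ = V₁ · (z₂/z₁)^α = 16.2 × (4.3046)^0.272 = 24.0960 m/s
ΔV = 24.0960 − 16.2 = 7.8960 m/s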